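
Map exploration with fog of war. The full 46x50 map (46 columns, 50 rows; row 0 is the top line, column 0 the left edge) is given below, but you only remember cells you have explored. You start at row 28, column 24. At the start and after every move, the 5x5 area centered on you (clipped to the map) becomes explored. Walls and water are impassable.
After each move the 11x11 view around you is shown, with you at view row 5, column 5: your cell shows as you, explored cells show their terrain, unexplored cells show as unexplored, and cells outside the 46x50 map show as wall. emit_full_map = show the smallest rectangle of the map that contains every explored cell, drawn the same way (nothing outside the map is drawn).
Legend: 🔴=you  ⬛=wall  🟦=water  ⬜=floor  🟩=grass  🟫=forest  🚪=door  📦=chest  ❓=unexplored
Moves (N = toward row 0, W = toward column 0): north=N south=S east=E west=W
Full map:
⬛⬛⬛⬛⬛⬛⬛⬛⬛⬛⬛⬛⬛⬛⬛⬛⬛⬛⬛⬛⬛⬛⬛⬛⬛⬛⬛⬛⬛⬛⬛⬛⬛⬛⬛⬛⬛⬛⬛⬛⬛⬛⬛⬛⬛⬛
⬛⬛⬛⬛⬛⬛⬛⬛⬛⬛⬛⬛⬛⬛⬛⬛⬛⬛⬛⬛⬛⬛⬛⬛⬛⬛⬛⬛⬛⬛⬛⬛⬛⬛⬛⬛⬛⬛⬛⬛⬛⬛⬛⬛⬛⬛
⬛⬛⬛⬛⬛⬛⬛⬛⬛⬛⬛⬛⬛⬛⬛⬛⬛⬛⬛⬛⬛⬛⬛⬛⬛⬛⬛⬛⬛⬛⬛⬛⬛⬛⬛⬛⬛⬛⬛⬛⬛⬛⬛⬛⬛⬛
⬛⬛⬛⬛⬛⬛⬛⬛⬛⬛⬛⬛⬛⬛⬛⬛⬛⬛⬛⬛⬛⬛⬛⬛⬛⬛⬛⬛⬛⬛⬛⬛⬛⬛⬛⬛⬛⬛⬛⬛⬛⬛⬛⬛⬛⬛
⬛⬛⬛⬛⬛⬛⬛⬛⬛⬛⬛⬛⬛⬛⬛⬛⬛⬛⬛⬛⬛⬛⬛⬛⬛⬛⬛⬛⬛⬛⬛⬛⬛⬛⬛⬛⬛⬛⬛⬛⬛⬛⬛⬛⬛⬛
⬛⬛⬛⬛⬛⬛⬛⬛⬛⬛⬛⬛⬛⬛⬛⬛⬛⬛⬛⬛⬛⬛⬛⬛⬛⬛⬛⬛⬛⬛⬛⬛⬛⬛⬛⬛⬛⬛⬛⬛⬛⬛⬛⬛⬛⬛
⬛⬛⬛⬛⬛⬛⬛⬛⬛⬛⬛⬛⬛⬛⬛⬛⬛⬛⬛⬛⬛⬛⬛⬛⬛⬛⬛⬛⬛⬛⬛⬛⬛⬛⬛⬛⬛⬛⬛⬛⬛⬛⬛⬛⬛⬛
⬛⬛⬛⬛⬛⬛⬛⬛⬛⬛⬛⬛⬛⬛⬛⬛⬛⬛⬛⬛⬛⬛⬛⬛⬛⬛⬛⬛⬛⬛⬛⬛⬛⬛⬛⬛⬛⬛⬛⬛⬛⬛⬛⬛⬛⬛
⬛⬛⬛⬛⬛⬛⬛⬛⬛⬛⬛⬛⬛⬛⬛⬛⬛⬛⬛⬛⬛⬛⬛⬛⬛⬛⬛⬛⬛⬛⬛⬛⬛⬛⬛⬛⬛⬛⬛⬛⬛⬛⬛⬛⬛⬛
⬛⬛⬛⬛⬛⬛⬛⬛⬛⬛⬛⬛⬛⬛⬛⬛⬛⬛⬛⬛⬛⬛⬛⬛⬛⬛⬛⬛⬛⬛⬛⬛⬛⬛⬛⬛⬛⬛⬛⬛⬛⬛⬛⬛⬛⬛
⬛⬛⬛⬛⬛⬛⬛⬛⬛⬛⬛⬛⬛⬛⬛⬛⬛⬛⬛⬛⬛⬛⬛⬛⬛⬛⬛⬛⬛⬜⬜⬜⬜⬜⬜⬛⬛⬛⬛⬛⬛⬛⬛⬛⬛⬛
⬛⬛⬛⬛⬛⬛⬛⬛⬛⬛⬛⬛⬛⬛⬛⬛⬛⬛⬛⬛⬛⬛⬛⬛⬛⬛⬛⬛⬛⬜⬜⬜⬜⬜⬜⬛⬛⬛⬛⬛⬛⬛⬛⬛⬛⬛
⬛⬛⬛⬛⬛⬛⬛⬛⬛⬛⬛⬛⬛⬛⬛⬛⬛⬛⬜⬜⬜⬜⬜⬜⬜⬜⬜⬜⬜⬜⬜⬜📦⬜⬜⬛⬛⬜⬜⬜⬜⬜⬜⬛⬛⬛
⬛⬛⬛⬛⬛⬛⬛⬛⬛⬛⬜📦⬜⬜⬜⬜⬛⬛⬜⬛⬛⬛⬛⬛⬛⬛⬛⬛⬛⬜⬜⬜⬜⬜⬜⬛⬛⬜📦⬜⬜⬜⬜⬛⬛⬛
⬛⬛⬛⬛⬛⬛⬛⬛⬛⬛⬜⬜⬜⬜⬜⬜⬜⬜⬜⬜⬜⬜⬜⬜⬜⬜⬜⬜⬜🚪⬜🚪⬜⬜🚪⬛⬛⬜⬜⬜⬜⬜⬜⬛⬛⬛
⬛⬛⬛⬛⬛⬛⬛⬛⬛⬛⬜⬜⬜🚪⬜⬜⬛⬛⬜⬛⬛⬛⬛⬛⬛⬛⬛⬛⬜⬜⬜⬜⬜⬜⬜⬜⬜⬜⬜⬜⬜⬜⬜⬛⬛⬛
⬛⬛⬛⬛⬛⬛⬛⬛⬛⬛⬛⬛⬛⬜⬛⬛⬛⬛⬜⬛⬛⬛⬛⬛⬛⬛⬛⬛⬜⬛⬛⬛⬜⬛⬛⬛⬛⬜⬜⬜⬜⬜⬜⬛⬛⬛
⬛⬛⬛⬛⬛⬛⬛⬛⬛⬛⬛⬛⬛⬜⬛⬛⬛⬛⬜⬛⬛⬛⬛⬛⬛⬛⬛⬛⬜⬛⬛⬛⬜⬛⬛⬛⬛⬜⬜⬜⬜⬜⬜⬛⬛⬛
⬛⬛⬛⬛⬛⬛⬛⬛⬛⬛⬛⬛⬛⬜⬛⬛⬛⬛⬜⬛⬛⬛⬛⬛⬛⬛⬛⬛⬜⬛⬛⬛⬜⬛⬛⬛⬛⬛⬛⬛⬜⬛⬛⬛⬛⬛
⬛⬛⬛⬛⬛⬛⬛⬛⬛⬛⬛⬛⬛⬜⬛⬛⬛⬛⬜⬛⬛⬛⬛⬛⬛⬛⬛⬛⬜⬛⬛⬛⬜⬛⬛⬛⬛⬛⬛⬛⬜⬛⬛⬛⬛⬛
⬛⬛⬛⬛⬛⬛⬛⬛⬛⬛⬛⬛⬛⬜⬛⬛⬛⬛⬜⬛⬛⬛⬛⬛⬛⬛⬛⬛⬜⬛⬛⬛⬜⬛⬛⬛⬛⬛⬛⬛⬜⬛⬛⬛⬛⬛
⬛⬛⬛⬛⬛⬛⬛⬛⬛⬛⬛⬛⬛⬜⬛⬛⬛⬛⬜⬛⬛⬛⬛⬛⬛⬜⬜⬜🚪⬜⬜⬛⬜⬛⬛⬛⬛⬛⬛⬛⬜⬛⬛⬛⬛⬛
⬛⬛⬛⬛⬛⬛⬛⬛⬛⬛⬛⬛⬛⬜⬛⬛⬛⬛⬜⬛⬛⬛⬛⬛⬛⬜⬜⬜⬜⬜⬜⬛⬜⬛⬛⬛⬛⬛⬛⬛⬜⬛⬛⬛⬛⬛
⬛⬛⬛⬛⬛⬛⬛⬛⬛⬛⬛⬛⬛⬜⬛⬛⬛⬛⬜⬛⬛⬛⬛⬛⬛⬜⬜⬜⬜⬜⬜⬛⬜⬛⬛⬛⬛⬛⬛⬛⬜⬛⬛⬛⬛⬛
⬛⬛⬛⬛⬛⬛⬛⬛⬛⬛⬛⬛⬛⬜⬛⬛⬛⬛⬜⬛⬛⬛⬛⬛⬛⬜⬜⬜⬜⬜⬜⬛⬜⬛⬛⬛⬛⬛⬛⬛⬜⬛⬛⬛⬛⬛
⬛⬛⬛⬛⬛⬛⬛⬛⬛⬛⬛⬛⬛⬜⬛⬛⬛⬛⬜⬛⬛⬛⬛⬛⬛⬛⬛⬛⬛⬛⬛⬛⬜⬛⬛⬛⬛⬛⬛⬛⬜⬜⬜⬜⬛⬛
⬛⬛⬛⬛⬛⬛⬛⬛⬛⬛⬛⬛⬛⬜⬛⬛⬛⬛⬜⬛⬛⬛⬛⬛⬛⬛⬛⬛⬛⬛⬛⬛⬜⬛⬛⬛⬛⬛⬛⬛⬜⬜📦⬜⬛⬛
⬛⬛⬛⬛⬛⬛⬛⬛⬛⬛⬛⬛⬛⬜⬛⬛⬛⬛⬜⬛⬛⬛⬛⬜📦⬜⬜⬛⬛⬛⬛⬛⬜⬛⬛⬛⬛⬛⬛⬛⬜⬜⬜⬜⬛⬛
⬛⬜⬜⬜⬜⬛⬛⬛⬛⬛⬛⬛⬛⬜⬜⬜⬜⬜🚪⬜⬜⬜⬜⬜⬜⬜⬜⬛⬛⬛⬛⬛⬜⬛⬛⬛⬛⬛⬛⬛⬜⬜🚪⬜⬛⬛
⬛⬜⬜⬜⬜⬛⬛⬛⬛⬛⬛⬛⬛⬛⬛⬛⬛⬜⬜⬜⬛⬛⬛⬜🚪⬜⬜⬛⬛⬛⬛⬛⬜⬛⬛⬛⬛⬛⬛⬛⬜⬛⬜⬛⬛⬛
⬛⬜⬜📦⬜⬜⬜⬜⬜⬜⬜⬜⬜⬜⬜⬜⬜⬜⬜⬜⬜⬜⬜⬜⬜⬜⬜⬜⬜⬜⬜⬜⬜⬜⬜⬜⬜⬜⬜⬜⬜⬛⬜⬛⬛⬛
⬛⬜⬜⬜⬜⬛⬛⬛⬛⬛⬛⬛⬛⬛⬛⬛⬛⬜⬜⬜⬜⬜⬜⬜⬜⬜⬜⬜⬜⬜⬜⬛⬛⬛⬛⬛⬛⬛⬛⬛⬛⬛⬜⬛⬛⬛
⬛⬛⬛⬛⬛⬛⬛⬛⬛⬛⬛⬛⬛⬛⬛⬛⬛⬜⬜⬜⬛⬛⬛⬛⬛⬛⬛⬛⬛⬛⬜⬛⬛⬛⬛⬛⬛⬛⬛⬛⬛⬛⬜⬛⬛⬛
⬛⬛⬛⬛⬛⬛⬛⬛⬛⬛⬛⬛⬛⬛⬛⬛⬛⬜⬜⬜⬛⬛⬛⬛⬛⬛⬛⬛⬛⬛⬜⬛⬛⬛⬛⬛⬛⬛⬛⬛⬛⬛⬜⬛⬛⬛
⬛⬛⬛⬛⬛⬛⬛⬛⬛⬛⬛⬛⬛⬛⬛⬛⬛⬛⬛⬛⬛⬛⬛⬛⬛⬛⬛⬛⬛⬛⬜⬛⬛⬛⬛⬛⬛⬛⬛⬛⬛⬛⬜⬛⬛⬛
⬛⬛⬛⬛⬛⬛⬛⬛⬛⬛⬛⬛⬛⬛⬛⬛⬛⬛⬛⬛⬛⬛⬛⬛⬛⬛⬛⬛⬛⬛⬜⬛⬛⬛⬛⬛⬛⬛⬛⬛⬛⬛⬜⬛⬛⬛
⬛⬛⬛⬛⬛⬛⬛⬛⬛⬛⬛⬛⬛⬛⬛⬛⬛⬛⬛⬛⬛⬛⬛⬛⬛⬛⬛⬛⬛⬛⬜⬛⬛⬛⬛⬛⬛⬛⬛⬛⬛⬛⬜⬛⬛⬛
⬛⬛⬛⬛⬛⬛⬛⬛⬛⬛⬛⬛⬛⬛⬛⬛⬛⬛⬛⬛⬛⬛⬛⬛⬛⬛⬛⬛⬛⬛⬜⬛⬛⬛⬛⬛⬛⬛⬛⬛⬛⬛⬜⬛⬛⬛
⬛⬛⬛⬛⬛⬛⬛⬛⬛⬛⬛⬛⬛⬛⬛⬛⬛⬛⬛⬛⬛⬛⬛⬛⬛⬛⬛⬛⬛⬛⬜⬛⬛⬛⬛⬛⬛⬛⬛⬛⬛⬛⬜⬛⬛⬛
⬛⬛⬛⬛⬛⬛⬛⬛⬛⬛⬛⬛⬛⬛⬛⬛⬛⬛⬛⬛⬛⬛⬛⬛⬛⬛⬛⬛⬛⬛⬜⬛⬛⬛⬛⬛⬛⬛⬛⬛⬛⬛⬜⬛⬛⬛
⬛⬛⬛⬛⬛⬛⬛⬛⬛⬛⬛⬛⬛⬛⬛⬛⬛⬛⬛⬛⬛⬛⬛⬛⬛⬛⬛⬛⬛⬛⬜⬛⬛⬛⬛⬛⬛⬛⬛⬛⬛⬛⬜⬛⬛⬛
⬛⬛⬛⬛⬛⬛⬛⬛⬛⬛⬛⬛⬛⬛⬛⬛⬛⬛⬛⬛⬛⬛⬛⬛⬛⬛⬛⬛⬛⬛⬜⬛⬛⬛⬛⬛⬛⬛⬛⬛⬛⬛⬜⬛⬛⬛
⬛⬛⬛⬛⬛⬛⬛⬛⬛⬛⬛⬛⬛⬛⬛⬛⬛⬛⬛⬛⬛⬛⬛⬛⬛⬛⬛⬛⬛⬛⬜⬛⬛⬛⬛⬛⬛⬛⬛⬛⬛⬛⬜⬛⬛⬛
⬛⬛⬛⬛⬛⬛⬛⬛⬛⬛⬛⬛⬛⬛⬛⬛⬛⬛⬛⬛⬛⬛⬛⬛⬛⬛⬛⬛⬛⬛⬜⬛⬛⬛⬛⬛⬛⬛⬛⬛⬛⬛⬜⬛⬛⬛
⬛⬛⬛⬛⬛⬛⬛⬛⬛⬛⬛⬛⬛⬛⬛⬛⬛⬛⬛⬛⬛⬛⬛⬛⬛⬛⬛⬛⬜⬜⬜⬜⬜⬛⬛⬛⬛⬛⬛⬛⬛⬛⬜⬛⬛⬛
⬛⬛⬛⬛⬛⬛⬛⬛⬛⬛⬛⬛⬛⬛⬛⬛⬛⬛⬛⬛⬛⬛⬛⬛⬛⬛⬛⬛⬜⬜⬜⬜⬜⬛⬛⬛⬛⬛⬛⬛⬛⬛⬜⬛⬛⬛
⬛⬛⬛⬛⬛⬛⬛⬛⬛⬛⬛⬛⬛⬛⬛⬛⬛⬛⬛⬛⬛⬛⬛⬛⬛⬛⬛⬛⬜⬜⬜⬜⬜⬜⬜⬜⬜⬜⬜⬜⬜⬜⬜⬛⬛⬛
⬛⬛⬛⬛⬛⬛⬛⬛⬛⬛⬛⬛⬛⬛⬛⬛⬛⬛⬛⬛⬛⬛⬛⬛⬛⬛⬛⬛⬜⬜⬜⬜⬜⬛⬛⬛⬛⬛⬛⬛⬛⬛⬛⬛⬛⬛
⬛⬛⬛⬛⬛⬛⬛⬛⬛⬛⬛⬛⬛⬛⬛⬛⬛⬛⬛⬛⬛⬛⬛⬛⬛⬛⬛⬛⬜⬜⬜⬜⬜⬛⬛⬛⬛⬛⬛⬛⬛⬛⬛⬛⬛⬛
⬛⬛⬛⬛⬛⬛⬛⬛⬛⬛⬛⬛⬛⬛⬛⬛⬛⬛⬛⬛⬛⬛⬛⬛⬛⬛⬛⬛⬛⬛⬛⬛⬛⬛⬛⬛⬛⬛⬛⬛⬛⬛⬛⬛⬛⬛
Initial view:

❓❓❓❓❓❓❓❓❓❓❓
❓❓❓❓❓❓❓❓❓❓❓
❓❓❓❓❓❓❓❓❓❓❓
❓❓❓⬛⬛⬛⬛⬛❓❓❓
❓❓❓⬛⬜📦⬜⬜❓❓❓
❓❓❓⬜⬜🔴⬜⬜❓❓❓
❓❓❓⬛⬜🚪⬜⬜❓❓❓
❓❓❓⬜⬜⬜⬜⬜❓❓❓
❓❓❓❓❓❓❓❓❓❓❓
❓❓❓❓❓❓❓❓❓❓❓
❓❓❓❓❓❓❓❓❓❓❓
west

❓❓❓❓❓❓❓❓❓❓❓
❓❓❓❓❓❓❓❓❓❓❓
❓❓❓❓❓❓❓❓❓❓❓
❓❓❓⬛⬛⬛⬛⬛⬛❓❓
❓❓❓⬛⬛⬜📦⬜⬜❓❓
❓❓❓⬜⬜🔴⬜⬜⬜❓❓
❓❓❓⬛⬛⬜🚪⬜⬜❓❓
❓❓❓⬜⬜⬜⬜⬜⬜❓❓
❓❓❓❓❓❓❓❓❓❓❓
❓❓❓❓❓❓❓❓❓❓❓
❓❓❓❓❓❓❓❓❓❓❓

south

❓❓❓❓❓❓❓❓❓❓❓
❓❓❓❓❓❓❓❓❓❓❓
❓❓❓⬛⬛⬛⬛⬛⬛❓❓
❓❓❓⬛⬛⬜📦⬜⬜❓❓
❓❓❓⬜⬜⬜⬜⬜⬜❓❓
❓❓❓⬛⬛🔴🚪⬜⬜❓❓
❓❓❓⬜⬜⬜⬜⬜⬜❓❓
❓❓❓⬜⬜⬜⬜⬜❓❓❓
❓❓❓❓❓❓❓❓❓❓❓
❓❓❓❓❓❓❓❓❓❓❓
❓❓❓❓❓❓❓❓❓❓❓

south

❓❓❓❓❓❓❓❓❓❓❓
❓❓❓⬛⬛⬛⬛⬛⬛❓❓
❓❓❓⬛⬛⬜📦⬜⬜❓❓
❓❓❓⬜⬜⬜⬜⬜⬜❓❓
❓❓❓⬛⬛⬜🚪⬜⬜❓❓
❓❓❓⬜⬜🔴⬜⬜⬜❓❓
❓❓❓⬜⬜⬜⬜⬜❓❓❓
❓❓❓⬛⬛⬛⬛⬛❓❓❓
❓❓❓❓❓❓❓❓❓❓❓
❓❓❓❓❓❓❓❓❓❓❓
❓❓❓❓❓❓❓❓❓❓❓

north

❓❓❓❓❓❓❓❓❓❓❓
❓❓❓❓❓❓❓❓❓❓❓
❓❓❓⬛⬛⬛⬛⬛⬛❓❓
❓❓❓⬛⬛⬜📦⬜⬜❓❓
❓❓❓⬜⬜⬜⬜⬜⬜❓❓
❓❓❓⬛⬛🔴🚪⬜⬜❓❓
❓❓❓⬜⬜⬜⬜⬜⬜❓❓
❓❓❓⬜⬜⬜⬜⬜❓❓❓
❓❓❓⬛⬛⬛⬛⬛❓❓❓
❓❓❓❓❓❓❓❓❓❓❓
❓❓❓❓❓❓❓❓❓❓❓

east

❓❓❓❓❓❓❓❓❓❓❓
❓❓❓❓❓❓❓❓❓❓❓
❓❓⬛⬛⬛⬛⬛⬛❓❓❓
❓❓⬛⬛⬜📦⬜⬜❓❓❓
❓❓⬜⬜⬜⬜⬜⬜❓❓❓
❓❓⬛⬛⬜🔴⬜⬜❓❓❓
❓❓⬜⬜⬜⬜⬜⬜❓❓❓
❓❓⬜⬜⬜⬜⬜⬜❓❓❓
❓❓⬛⬛⬛⬛⬛❓❓❓❓
❓❓❓❓❓❓❓❓❓❓❓
❓❓❓❓❓❓❓❓❓❓❓

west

❓❓❓❓❓❓❓❓❓❓❓
❓❓❓❓❓❓❓❓❓❓❓
❓❓❓⬛⬛⬛⬛⬛⬛❓❓
❓❓❓⬛⬛⬜📦⬜⬜❓❓
❓❓❓⬜⬜⬜⬜⬜⬜❓❓
❓❓❓⬛⬛🔴🚪⬜⬜❓❓
❓❓❓⬜⬜⬜⬜⬜⬜❓❓
❓❓❓⬜⬜⬜⬜⬜⬜❓❓
❓❓❓⬛⬛⬛⬛⬛❓❓❓
❓❓❓❓❓❓❓❓❓❓❓
❓❓❓❓❓❓❓❓❓❓❓

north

❓❓❓❓❓❓❓❓❓❓❓
❓❓❓❓❓❓❓❓❓❓❓
❓❓❓❓❓❓❓❓❓❓❓
❓❓❓⬛⬛⬛⬛⬛⬛❓❓
❓❓❓⬛⬛⬜📦⬜⬜❓❓
❓❓❓⬜⬜🔴⬜⬜⬜❓❓
❓❓❓⬛⬛⬜🚪⬜⬜❓❓
❓❓❓⬜⬜⬜⬜⬜⬜❓❓
❓❓❓⬜⬜⬜⬜⬜⬜❓❓
❓❓❓⬛⬛⬛⬛⬛❓❓❓
❓❓❓❓❓❓❓❓❓❓❓

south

❓❓❓❓❓❓❓❓❓❓❓
❓❓❓❓❓❓❓❓❓❓❓
❓❓❓⬛⬛⬛⬛⬛⬛❓❓
❓❓❓⬛⬛⬜📦⬜⬜❓❓
❓❓❓⬜⬜⬜⬜⬜⬜❓❓
❓❓❓⬛⬛🔴🚪⬜⬜❓❓
❓❓❓⬜⬜⬜⬜⬜⬜❓❓
❓❓❓⬜⬜⬜⬜⬜⬜❓❓
❓❓❓⬛⬛⬛⬛⬛❓❓❓
❓❓❓❓❓❓❓❓❓❓❓
❓❓❓❓❓❓❓❓❓❓❓

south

❓❓❓❓❓❓❓❓❓❓❓
❓❓❓⬛⬛⬛⬛⬛⬛❓❓
❓❓❓⬛⬛⬜📦⬜⬜❓❓
❓❓❓⬜⬜⬜⬜⬜⬜❓❓
❓❓❓⬛⬛⬜🚪⬜⬜❓❓
❓❓❓⬜⬜🔴⬜⬜⬜❓❓
❓❓❓⬜⬜⬜⬜⬜⬜❓❓
❓❓❓⬛⬛⬛⬛⬛❓❓❓
❓❓❓❓❓❓❓❓❓❓❓
❓❓❓❓❓❓❓❓❓❓❓
❓❓❓❓❓❓❓❓❓❓❓

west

❓❓❓❓❓❓❓❓❓❓❓
❓❓❓❓⬛⬛⬛⬛⬛⬛❓
❓❓❓❓⬛⬛⬜📦⬜⬜❓
❓❓❓⬜⬜⬜⬜⬜⬜⬜❓
❓❓❓⬛⬛⬛⬜🚪⬜⬜❓
❓❓❓⬜⬜🔴⬜⬜⬜⬜❓
❓❓❓⬜⬜⬜⬜⬜⬜⬜❓
❓❓❓⬛⬛⬛⬛⬛⬛❓❓
❓❓❓❓❓❓❓❓❓❓❓
❓❓❓❓❓❓❓❓❓❓❓
❓❓❓❓❓❓❓❓❓❓❓

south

❓❓❓❓⬛⬛⬛⬛⬛⬛❓
❓❓❓❓⬛⬛⬜📦⬜⬜❓
❓❓❓⬜⬜⬜⬜⬜⬜⬜❓
❓❓❓⬛⬛⬛⬜🚪⬜⬜❓
❓❓❓⬜⬜⬜⬜⬜⬜⬜❓
❓❓❓⬜⬜🔴⬜⬜⬜⬜❓
❓❓❓⬛⬛⬛⬛⬛⬛❓❓
❓❓❓⬛⬛⬛⬛⬛❓❓❓
❓❓❓❓❓❓❓❓❓❓❓
❓❓❓❓❓❓❓❓❓❓❓
❓❓❓❓❓❓❓❓❓❓❓

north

❓❓❓❓❓❓❓❓❓❓❓
❓❓❓❓⬛⬛⬛⬛⬛⬛❓
❓❓❓❓⬛⬛⬜📦⬜⬜❓
❓❓❓⬜⬜⬜⬜⬜⬜⬜❓
❓❓❓⬛⬛⬛⬜🚪⬜⬜❓
❓❓❓⬜⬜🔴⬜⬜⬜⬜❓
❓❓❓⬜⬜⬜⬜⬜⬜⬜❓
❓❓❓⬛⬛⬛⬛⬛⬛❓❓
❓❓❓⬛⬛⬛⬛⬛❓❓❓
❓❓❓❓❓❓❓❓❓❓❓
❓❓❓❓❓❓❓❓❓❓❓

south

❓❓❓❓⬛⬛⬛⬛⬛⬛❓
❓❓❓❓⬛⬛⬜📦⬜⬜❓
❓❓❓⬜⬜⬜⬜⬜⬜⬜❓
❓❓❓⬛⬛⬛⬜🚪⬜⬜❓
❓❓❓⬜⬜⬜⬜⬜⬜⬜❓
❓❓❓⬜⬜🔴⬜⬜⬜⬜❓
❓❓❓⬛⬛⬛⬛⬛⬛❓❓
❓❓❓⬛⬛⬛⬛⬛❓❓❓
❓❓❓❓❓❓❓❓❓❓❓
❓❓❓❓❓❓❓❓❓❓❓
❓❓❓❓❓❓❓❓❓❓❓

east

❓❓❓⬛⬛⬛⬛⬛⬛❓❓
❓❓❓⬛⬛⬜📦⬜⬜❓❓
❓❓⬜⬜⬜⬜⬜⬜⬜❓❓
❓❓⬛⬛⬛⬜🚪⬜⬜❓❓
❓❓⬜⬜⬜⬜⬜⬜⬜❓❓
❓❓⬜⬜⬜🔴⬜⬜⬜❓❓
❓❓⬛⬛⬛⬛⬛⬛❓❓❓
❓❓⬛⬛⬛⬛⬛⬛❓❓❓
❓❓❓❓❓❓❓❓❓❓❓
❓❓❓❓❓❓❓❓❓❓❓
❓❓❓❓❓❓❓❓❓❓❓

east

❓❓⬛⬛⬛⬛⬛⬛❓❓❓
❓❓⬛⬛⬜📦⬜⬜❓❓❓
❓⬜⬜⬜⬜⬜⬜⬜❓❓❓
❓⬛⬛⬛⬜🚪⬜⬜❓❓❓
❓⬜⬜⬜⬜⬜⬜⬜❓❓❓
❓⬜⬜⬜⬜🔴⬜⬜❓❓❓
❓⬛⬛⬛⬛⬛⬛⬛❓❓❓
❓⬛⬛⬛⬛⬛⬛⬛❓❓❓
❓❓❓❓❓❓❓❓❓❓❓
❓❓❓❓❓❓❓❓❓❓❓
❓❓❓❓❓❓❓❓❓❓❓

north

❓❓❓❓❓❓❓❓❓❓❓
❓❓⬛⬛⬛⬛⬛⬛❓❓❓
❓❓⬛⬛⬜📦⬜⬜❓❓❓
❓⬜⬜⬜⬜⬜⬜⬜❓❓❓
❓⬛⬛⬛⬜🚪⬜⬜❓❓❓
❓⬜⬜⬜⬜🔴⬜⬜❓❓❓
❓⬜⬜⬜⬜⬜⬜⬜❓❓❓
❓⬛⬛⬛⬛⬛⬛⬛❓❓❓
❓⬛⬛⬛⬛⬛⬛⬛❓❓❓
❓❓❓❓❓❓❓❓❓❓❓
❓❓❓❓❓❓❓❓❓❓❓

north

❓❓❓❓❓❓❓❓❓❓❓
❓❓❓❓❓❓❓❓❓❓❓
❓❓⬛⬛⬛⬛⬛⬛❓❓❓
❓❓⬛⬛⬜📦⬜⬜❓❓❓
❓⬜⬜⬜⬜⬜⬜⬜❓❓❓
❓⬛⬛⬛⬜🔴⬜⬜❓❓❓
❓⬜⬜⬜⬜⬜⬜⬜❓❓❓
❓⬜⬜⬜⬜⬜⬜⬜❓❓❓
❓⬛⬛⬛⬛⬛⬛⬛❓❓❓
❓⬛⬛⬛⬛⬛⬛⬛❓❓❓
❓❓❓❓❓❓❓❓❓❓❓

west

❓❓❓❓❓❓❓❓❓❓❓
❓❓❓❓❓❓❓❓❓❓❓
❓❓❓⬛⬛⬛⬛⬛⬛❓❓
❓❓❓⬛⬛⬜📦⬜⬜❓❓
❓❓⬜⬜⬜⬜⬜⬜⬜❓❓
❓❓⬛⬛⬛🔴🚪⬜⬜❓❓
❓❓⬜⬜⬜⬜⬜⬜⬜❓❓
❓❓⬜⬜⬜⬜⬜⬜⬜❓❓
❓❓⬛⬛⬛⬛⬛⬛⬛❓❓
❓❓⬛⬛⬛⬛⬛⬛⬛❓❓
❓❓❓❓❓❓❓❓❓❓❓

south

❓❓❓❓❓❓❓❓❓❓❓
❓❓❓⬛⬛⬛⬛⬛⬛❓❓
❓❓❓⬛⬛⬜📦⬜⬜❓❓
❓❓⬜⬜⬜⬜⬜⬜⬜❓❓
❓❓⬛⬛⬛⬜🚪⬜⬜❓❓
❓❓⬜⬜⬜🔴⬜⬜⬜❓❓
❓❓⬜⬜⬜⬜⬜⬜⬜❓❓
❓❓⬛⬛⬛⬛⬛⬛⬛❓❓
❓❓⬛⬛⬛⬛⬛⬛⬛❓❓
❓❓❓❓❓❓❓❓❓❓❓
❓❓❓❓❓❓❓❓❓❓❓

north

❓❓❓❓❓❓❓❓❓❓❓
❓❓❓❓❓❓❓❓❓❓❓
❓❓❓⬛⬛⬛⬛⬛⬛❓❓
❓❓❓⬛⬛⬜📦⬜⬜❓❓
❓❓⬜⬜⬜⬜⬜⬜⬜❓❓
❓❓⬛⬛⬛🔴🚪⬜⬜❓❓
❓❓⬜⬜⬜⬜⬜⬜⬜❓❓
❓❓⬜⬜⬜⬜⬜⬜⬜❓❓
❓❓⬛⬛⬛⬛⬛⬛⬛❓❓
❓❓⬛⬛⬛⬛⬛⬛⬛❓❓
❓❓❓❓❓❓❓❓❓❓❓

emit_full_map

❓⬛⬛⬛⬛⬛⬛
❓⬛⬛⬜📦⬜⬜
⬜⬜⬜⬜⬜⬜⬜
⬛⬛⬛🔴🚪⬜⬜
⬜⬜⬜⬜⬜⬜⬜
⬜⬜⬜⬜⬜⬜⬜
⬛⬛⬛⬛⬛⬛⬛
⬛⬛⬛⬛⬛⬛⬛

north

❓❓❓❓❓❓❓❓❓❓❓
❓❓❓❓❓❓❓❓❓❓❓
❓❓❓❓❓❓❓❓❓❓❓
❓❓❓⬛⬛⬛⬛⬛⬛❓❓
❓❓❓⬛⬛⬜📦⬜⬜❓❓
❓❓⬜⬜⬜🔴⬜⬜⬜❓❓
❓❓⬛⬛⬛⬜🚪⬜⬜❓❓
❓❓⬜⬜⬜⬜⬜⬜⬜❓❓
❓❓⬜⬜⬜⬜⬜⬜⬜❓❓
❓❓⬛⬛⬛⬛⬛⬛⬛❓❓
❓❓⬛⬛⬛⬛⬛⬛⬛❓❓

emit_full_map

❓⬛⬛⬛⬛⬛⬛
❓⬛⬛⬜📦⬜⬜
⬜⬜⬜🔴⬜⬜⬜
⬛⬛⬛⬜🚪⬜⬜
⬜⬜⬜⬜⬜⬜⬜
⬜⬜⬜⬜⬜⬜⬜
⬛⬛⬛⬛⬛⬛⬛
⬛⬛⬛⬛⬛⬛⬛


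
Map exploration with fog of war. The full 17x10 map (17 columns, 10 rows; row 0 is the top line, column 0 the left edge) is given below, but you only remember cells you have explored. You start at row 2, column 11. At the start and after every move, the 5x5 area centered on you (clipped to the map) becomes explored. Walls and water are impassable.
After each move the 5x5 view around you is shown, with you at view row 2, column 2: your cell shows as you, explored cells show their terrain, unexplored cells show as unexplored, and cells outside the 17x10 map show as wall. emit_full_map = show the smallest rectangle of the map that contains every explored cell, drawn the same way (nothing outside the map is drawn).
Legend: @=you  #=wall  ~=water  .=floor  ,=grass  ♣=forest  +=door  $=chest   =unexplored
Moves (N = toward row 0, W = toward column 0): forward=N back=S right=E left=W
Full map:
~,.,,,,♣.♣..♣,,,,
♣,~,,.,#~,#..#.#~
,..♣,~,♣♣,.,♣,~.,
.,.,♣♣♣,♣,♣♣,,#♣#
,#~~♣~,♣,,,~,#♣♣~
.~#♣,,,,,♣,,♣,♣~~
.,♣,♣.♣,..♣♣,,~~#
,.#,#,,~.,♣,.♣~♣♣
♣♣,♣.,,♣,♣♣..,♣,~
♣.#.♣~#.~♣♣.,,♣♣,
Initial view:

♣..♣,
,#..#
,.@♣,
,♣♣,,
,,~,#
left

.♣..♣
~,#..
♣,@,♣
♣,♣♣,
,,,~,

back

~,#..
♣,.,♣
♣,@♣,
,,,~,
,♣,,♣

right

,#..#
,.,♣,
,♣@,,
,,~,#
♣,,♣,

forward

♣..♣,
,#..#
,.@♣,
,♣♣,,
,,~,#

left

.♣..♣
~,#..
♣,@,♣
♣,♣♣,
,,,~,

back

~,#..
♣,.,♣
♣,@♣,
,,,~,
,♣,,♣

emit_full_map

.♣..♣,
~,#..#
♣,.,♣,
♣,@♣,,
,,,~,#
,♣,,♣,

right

,#..#
,.,♣,
,♣@,,
,,~,#
♣,,♣,


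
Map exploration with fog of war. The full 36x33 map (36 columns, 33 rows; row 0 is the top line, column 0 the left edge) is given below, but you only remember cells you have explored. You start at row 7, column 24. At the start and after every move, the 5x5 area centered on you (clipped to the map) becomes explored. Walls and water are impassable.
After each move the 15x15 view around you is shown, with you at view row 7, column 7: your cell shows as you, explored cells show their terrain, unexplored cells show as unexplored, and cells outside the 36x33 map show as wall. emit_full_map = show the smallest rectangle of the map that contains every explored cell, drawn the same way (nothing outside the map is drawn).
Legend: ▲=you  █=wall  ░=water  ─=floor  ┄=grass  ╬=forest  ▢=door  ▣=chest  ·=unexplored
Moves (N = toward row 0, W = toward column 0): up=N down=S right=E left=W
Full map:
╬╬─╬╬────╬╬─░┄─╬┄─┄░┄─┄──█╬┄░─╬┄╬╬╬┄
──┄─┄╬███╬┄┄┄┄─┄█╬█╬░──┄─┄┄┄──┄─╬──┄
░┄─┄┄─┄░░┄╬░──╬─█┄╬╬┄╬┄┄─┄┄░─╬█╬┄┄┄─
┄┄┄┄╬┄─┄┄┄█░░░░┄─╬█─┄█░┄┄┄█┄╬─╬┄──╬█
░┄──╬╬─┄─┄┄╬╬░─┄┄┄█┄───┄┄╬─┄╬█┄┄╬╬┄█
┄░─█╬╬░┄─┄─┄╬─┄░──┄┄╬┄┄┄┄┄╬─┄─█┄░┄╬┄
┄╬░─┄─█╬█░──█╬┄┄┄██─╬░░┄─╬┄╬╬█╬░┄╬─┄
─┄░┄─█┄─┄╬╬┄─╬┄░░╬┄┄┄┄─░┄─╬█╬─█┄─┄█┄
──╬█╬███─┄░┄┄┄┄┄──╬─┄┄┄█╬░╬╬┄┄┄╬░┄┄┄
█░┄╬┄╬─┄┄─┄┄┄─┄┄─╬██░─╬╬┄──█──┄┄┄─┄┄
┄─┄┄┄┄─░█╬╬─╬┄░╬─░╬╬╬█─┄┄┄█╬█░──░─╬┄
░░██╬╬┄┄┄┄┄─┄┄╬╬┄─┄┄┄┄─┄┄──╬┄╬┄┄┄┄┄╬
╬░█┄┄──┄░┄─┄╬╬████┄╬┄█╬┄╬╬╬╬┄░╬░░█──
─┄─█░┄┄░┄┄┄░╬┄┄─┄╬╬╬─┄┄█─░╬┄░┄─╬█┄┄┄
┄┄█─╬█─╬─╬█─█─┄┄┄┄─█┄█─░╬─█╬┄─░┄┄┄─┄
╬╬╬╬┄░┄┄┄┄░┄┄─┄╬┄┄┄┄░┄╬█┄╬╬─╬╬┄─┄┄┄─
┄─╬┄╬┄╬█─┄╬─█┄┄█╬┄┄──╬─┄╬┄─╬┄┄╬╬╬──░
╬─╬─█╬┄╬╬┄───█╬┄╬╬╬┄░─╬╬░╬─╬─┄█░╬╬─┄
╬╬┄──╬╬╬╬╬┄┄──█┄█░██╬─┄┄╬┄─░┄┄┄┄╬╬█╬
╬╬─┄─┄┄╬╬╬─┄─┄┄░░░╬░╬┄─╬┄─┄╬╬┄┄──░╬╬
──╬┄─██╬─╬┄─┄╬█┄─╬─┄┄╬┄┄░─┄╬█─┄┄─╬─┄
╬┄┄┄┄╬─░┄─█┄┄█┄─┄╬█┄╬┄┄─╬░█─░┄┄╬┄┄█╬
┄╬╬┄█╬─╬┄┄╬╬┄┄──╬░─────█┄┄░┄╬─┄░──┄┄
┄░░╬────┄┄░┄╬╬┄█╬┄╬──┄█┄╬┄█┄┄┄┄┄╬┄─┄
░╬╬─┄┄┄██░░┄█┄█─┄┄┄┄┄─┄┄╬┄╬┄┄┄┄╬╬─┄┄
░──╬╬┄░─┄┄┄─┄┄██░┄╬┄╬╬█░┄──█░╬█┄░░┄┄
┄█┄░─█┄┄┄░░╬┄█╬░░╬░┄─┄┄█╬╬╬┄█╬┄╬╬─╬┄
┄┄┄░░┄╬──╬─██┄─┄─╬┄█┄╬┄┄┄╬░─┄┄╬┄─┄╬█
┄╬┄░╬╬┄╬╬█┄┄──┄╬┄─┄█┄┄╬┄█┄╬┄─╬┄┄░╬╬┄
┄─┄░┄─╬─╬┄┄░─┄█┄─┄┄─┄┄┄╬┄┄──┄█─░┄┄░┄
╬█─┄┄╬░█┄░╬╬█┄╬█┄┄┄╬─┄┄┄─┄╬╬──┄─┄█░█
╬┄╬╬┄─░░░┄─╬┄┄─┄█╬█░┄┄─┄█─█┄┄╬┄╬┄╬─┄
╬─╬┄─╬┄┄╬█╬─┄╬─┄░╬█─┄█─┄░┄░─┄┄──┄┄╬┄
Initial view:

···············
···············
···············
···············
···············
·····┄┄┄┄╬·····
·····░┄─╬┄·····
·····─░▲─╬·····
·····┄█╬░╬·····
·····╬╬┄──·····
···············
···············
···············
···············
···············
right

···············
···············
···············
···············
···············
····┄┄┄┄╬─·····
····░┄─╬┄╬·····
····─░┄▲╬█·····
····┄█╬░╬╬·····
····╬╬┄──█·····
···············
···············
···············
···············
···············

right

···············
···············
···············
···············
···············
···┄┄┄┄╬─┄·····
···░┄─╬┄╬╬·····
···─░┄─▲█╬·····
···┄█╬░╬╬┄·····
···╬╬┄──█─·····
···············
···············
···············
···············
···············

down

···············
···············
···············
···············
···┄┄┄┄╬─┄·····
···░┄─╬┄╬╬·····
···─░┄─╬█╬·····
···┄█╬░▲╬┄·····
···╬╬┄──█─·····
·····┄┄█╬█·····
···············
···············
···············
···············
···············

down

···············
···············
···············
···┄┄┄┄╬─┄·····
···░┄─╬┄╬╬·····
···─░┄─╬█╬·····
···┄█╬░╬╬┄·····
···╬╬┄─▲█─·····
·····┄┄█╬█·····
·····┄──╬┄·····
···············
···············
···············
···············
···············

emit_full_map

┄┄┄┄╬─┄
░┄─╬┄╬╬
─░┄─╬█╬
┄█╬░╬╬┄
╬╬┄─▲█─
··┄┄█╬█
··┄──╬┄

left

···············
···············
···············
····┄┄┄┄╬─┄····
····░┄─╬┄╬╬····
····─░┄─╬█╬····
····┄█╬░╬╬┄····
····╬╬┄▲─█─····
·····┄┄┄█╬█····
·····┄┄──╬┄····
···············
···············
···············
···············
···············

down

···············
···············
····┄┄┄┄╬─┄····
····░┄─╬┄╬╬····
····─░┄─╬█╬····
····┄█╬░╬╬┄····
····╬╬┄──█─····
·····┄┄▲█╬█····
·····┄┄──╬┄····
·····┄╬╬╬╬·····
···············
···············
···············
···············
···············

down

···············
····┄┄┄┄╬─┄····
····░┄─╬┄╬╬····
····─░┄─╬█╬····
····┄█╬░╬╬┄····
····╬╬┄──█─····
·····┄┄┄█╬█····
·····┄┄▲─╬┄····
·····┄╬╬╬╬·····
·····█─░╬┄·····
···············
···············
···············
···············
···············

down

····┄┄┄┄╬─┄····
····░┄─╬┄╬╬····
····─░┄─╬█╬····
····┄█╬░╬╬┄····
····╬╬┄──█─····
·····┄┄┄█╬█····
·····┄┄──╬┄····
·····┄╬▲╬╬·····
·····█─░╬┄·····
·····░╬─█╬·····
···············
···············
···············
···············
···············

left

·····┄┄┄┄╬─┄···
·····░┄─╬┄╬╬···
·····─░┄─╬█╬···
·····┄█╬░╬╬┄···
·····╬╬┄──█─···
·····─┄┄┄█╬█···
·····─┄┄──╬┄···
·····╬┄▲╬╬╬····
·····┄█─░╬┄····
·····─░╬─█╬····
···············
···············
···············
···············
···············

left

······┄┄┄┄╬─┄··
······░┄─╬┄╬╬··
······─░┄─╬█╬··
······┄█╬░╬╬┄··
······╬╬┄──█─··
·····█─┄┄┄█╬█··
·····┄─┄┄──╬┄··
·····█╬▲╬╬╬╬···
·····┄┄█─░╬┄···
·····█─░╬─█╬···
···············
···············
···············
···············
···············

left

·······┄┄┄┄╬─┄·
·······░┄─╬┄╬╬·
·······─░┄─╬█╬·
·······┄█╬░╬╬┄·
·······╬╬┄──█─·
·····╬█─┄┄┄█╬█·
·····┄┄─┄┄──╬┄·
·····┄█▲┄╬╬╬╬··
·····─┄┄█─░╬┄··
·····┄█─░╬─█╬··
···············
···············
···············
···············
···············

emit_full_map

··┄┄┄┄╬─┄
··░┄─╬┄╬╬
··─░┄─╬█╬
··┄█╬░╬╬┄
··╬╬┄──█─
╬█─┄┄┄█╬█
┄┄─┄┄──╬┄
┄█▲┄╬╬╬╬·
─┄┄█─░╬┄·
┄█─░╬─█╬·

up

···············
·······┄┄┄┄╬─┄·
·······░┄─╬┄╬╬·
·······─░┄─╬█╬·
·······┄█╬░╬╬┄·
·····░─╬╬┄──█─·
·····╬█─┄┄┄█╬█·
·····┄┄▲┄┄──╬┄·
·····┄█╬┄╬╬╬╬··
·····─┄┄█─░╬┄··
·····┄█─░╬─█╬··
···············
···············
···············
···············

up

···············
···············
·······┄┄┄┄╬─┄·
·······░┄─╬┄╬╬·
·······─░┄─╬█╬·
·····┄┄┄█╬░╬╬┄·
·····░─╬╬┄──█─·
·····╬█▲┄┄┄█╬█·
·····┄┄─┄┄──╬┄·
·····┄█╬┄╬╬╬╬··
·····─┄┄█─░╬┄··
·····┄█─░╬─█╬··
···············
···············
···············

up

···············
···············
···············
·······┄┄┄┄╬─┄·
·······░┄─╬┄╬╬·
·····┄┄─░┄─╬█╬·
·····┄┄┄█╬░╬╬┄·
·····░─▲╬┄──█─·
·····╬█─┄┄┄█╬█·
·····┄┄─┄┄──╬┄·
·····┄█╬┄╬╬╬╬··
·····─┄┄█─░╬┄··
·····┄█─░╬─█╬··
···············
···············

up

···············
···············
···············
···············
·······┄┄┄┄╬─┄·
·····╬░░┄─╬┄╬╬·
·····┄┄─░┄─╬█╬·
·····┄┄▲█╬░╬╬┄·
·····░─╬╬┄──█─·
·····╬█─┄┄┄█╬█·
·····┄┄─┄┄──╬┄·
·····┄█╬┄╬╬╬╬··
·····─┄┄█─░╬┄··
·····┄█─░╬─█╬··
···············

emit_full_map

··┄┄┄┄╬─┄
╬░░┄─╬┄╬╬
┄┄─░┄─╬█╬
┄┄▲█╬░╬╬┄
░─╬╬┄──█─
╬█─┄┄┄█╬█
┄┄─┄┄──╬┄
┄█╬┄╬╬╬╬·
─┄┄█─░╬┄·
┄█─░╬─█╬·


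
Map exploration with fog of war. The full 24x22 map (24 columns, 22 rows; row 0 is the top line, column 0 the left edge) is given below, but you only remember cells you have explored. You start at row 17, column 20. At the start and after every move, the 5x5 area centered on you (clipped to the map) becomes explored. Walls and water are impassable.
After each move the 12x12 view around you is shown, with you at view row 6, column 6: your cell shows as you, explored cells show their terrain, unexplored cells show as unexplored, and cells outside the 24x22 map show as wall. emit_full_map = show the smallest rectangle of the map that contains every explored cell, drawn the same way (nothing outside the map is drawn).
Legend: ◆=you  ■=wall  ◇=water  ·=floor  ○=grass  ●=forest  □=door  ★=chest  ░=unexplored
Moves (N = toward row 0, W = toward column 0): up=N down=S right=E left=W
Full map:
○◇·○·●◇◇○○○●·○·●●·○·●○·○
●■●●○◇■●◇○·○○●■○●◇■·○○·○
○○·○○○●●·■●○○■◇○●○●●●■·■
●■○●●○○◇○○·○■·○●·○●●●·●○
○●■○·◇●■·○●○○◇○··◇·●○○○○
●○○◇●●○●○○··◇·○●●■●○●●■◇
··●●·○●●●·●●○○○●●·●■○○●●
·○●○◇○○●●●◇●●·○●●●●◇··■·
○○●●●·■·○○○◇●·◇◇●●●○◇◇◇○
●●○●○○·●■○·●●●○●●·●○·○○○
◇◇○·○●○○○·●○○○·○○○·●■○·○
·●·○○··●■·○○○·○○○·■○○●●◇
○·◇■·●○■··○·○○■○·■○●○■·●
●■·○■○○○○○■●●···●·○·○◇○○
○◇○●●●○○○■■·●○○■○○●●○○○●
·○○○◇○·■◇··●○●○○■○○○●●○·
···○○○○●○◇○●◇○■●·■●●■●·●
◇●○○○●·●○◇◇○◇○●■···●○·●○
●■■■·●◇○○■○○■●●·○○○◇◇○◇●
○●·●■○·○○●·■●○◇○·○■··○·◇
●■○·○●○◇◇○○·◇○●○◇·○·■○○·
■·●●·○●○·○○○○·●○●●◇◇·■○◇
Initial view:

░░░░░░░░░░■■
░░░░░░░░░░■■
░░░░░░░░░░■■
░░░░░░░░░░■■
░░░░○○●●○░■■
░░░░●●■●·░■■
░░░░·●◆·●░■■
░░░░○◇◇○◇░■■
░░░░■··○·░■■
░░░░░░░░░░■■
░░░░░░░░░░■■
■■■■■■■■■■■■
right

░░░░░░░░░■■■
░░░░░░░░░■■■
░░░░░░░░░■■■
░░░░░░░░░■■■
░░░○○●●○·■■■
░░░●●■●·●■■■
░░░·●○◆●○■■■
░░░○◇◇○◇●■■■
░░░■··○·◇■■■
░░░░░░░░░■■■
░░░░░░░░░■■■
■■■■■■■■■■■■

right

░░░░░░░░■■■■
░░░░░░░░■■■■
░░░░░░░░■■■■
░░░░░░░░■■■■
░░○○●●○·■■■■
░░●●■●·●■■■■
░░·●○·◆○■■■■
░░○◇◇○◇●■■■■
░░■··○·◇■■■■
░░░░░░░░■■■■
░░░░░░░░■■■■
■■■■■■■■■■■■

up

░░░░░░░░■■■■
░░░░░░░░■■■■
░░░░░░░░■■■■
░░░░░░░░■■■■
░░░░○○○●■■■■
░░○○●●○·■■■■
░░●●■●◆●■■■■
░░·●○·●○■■■■
░░○◇◇○◇●■■■■
░░■··○·◇■■■■
░░░░░░░░■■■■
░░░░░░░░■■■■

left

░░░░░░░░░■■■
░░░░░░░░░■■■
░░░░░░░░░■■■
░░░░░░░░░■■■
░░░░●○○○●■■■
░░░○○●●○·■■■
░░░●●■◆·●■■■
░░░·●○·●○■■■
░░░○◇◇○◇●■■■
░░░■··○·◇■■■
░░░░░░░░░■■■
░░░░░░░░░■■■

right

░░░░░░░░■■■■
░░░░░░░░■■■■
░░░░░░░░■■■■
░░░░░░░░■■■■
░░░●○○○●■■■■
░░○○●●○·■■■■
░░●●■●◆●■■■■
░░·●○·●○■■■■
░░○◇◇○◇●■■■■
░░■··○·◇■■■■
░░░░░░░░■■■■
░░░░░░░░■■■■

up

░░░░░░░░■■■■
░░░░░░░░■■■■
░░░░░░░░■■■■
░░░░░░░░■■■■
░░░░○◇○○■■■■
░░░●○○○●■■■■
░░○○●●◆·■■■■
░░●●■●·●■■■■
░░·●○·●○■■■■
░░○◇◇○◇●■■■■
░░■··○·◇■■■■
░░░░░░░░■■■■

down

░░░░░░░░■■■■
░░░░░░░░■■■■
░░░░░░░░■■■■
░░░░○◇○○■■■■
░░░●○○○●■■■■
░░○○●●○·■■■■
░░●●■●◆●■■■■
░░·●○·●○■■■■
░░○◇◇○◇●■■■■
░░■··○·◇■■■■
░░░░░░░░■■■■
░░░░░░░░■■■■

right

░░░░░░░■■■■■
░░░░░░░■■■■■
░░░░░░░■■■■■
░░░○◇○○■■■■■
░░●○○○●■■■■■
░○○●●○·■■■■■
░●●■●·◆■■■■■
░·●○·●○■■■■■
░○◇◇○◇●■■■■■
░■··○·◇■■■■■
░░░░░░░■■■■■
░░░░░░░■■■■■

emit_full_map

░░○◇○○
░●○○○●
○○●●○·
●●■●·◆
·●○·●○
○◇◇○◇●
■··○·◇

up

░░░░░░░■■■■■
░░░░░░░■■■■■
░░░░░░░■■■■■
░░░░░░░■■■■■
░░░○◇○○■■■■■
░░●○○○●■■■■■
░○○●●○◆■■■■■
░●●■●·●■■■■■
░·●○·●○■■■■■
░○◇◇○◇●■■■■■
░■··○·◇■■■■■
░░░░░░░■■■■■

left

░░░░░░░░■■■■
░░░░░░░░■■■■
░░░░░░░░■■■■
░░░░░░░░■■■■
░░░░○◇○○■■■■
░░░●○○○●■■■■
░░○○●●◆·■■■■
░░●●■●·●■■■■
░░·●○·●○■■■■
░░○◇◇○◇●■■■■
░░■··○·◇■■■■
░░░░░░░░■■■■

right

░░░░░░░■■■■■
░░░░░░░■■■■■
░░░░░░░■■■■■
░░░░░░░■■■■■
░░░○◇○○■■■■■
░░●○○○●■■■■■
░○○●●○◆■■■■■
░●●■●·●■■■■■
░·●○·●○■■■■■
░○◇◇○◇●■■■■■
░■··○·◇■■■■■
░░░░░░░■■■■■

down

░░░░░░░■■■■■
░░░░░░░■■■■■
░░░░░░░■■■■■
░░░○◇○○■■■■■
░░●○○○●■■■■■
░○○●●○·■■■■■
░●●■●·◆■■■■■
░·●○·●○■■■■■
░○◇◇○◇●■■■■■
░■··○·◇■■■■■
░░░░░░░■■■■■
░░░░░░░■■■■■

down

░░░░░░░■■■■■
░░░░░░░■■■■■
░░░○◇○○■■■■■
░░●○○○●■■■■■
░○○●●○·■■■■■
░●●■●·●■■■■■
░·●○·●◆■■■■■
░○◇◇○◇●■■■■■
░■··○·◇■■■■■
░░░░░░░■■■■■
░░░░░░░■■■■■
■■■■■■■■■■■■

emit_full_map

░░○◇○○
░●○○○●
○○●●○·
●●■●·●
·●○·●◆
○◇◇○◇●
■··○·◇
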